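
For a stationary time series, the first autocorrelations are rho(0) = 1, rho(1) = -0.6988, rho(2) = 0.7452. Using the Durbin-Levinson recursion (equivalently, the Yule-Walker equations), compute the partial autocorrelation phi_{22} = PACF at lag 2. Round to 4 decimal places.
\phi_{22} = 0.5020

The PACF at lag k is phi_{kk}, the last component of the solution
to the Yule-Walker system G_k phi = r_k where
  (G_k)_{ij} = rho(|i - j|), (r_k)_i = rho(i), i,j = 1..k.
Equivalently, Durbin-Levinson gives phi_{kk} iteratively:
  phi_{11} = rho(1)
  phi_{kk} = [rho(k) - sum_{j=1..k-1} phi_{k-1,j} rho(k-j)]
            / [1 - sum_{j=1..k-1} phi_{k-1,j} rho(j)],
  phi_{k,j} = phi_{k-1,j} - phi_{kk} phi_{k-1,k-j},  j = 1..k-1.
Step k = 1:
  phi_11 = rho(1) = -0.6988.
Step k = 2:
  phi_22 = [rho(2) - phi_11 rho(1)] / [1 - phi_11 rho(1)] = [0.7452 - (-0.6988)(-0.6988)] / [1 - (-0.6988)(-0.6988)]
         = 0.25687856 / 0.51167856 = 0.502.
Therefore phi_{22} = 0.5020.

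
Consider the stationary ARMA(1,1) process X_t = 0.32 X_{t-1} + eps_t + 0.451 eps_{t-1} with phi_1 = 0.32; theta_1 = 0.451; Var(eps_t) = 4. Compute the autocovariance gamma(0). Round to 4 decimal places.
\gamma(0) = 6.6490

Multiply the model equation by X_{t-k} and take expectations. With theta_0 = psi_0 = 1 and psi_j the MA(infinity) weights, this gives
  gamma(k) - sum_i phi_i gamma(k-i) = c_k,
  c_k = sigma^2 * sum_{j=k..q} theta_j psi_{j-k}   (c_k = 0 for k > q),
using gamma(-m) = gamma(m).
psi-weights needed (psi_j = theta_j + sum_i phi_i psi_{j-i}):
  psi_1 = theta_1 + phi_1 = 0.451 + (0.32) = 0.771
Right-hand sides:
  c_0 = sigma^2 (1 + theta_1 psi_1) = 4 * (1 + (0.451)(0.771)) = 4 * 1.347721 = 5.390884
  c_1 = sigma^2 theta_1 = 4 * (0.451) = 1.804
  c_2 = 0
Equations for k = 0 and k = 1 (AR order 1):
  gamma(0) = phi_1 gamma(1) + c_0
  gamma(1) = phi_1 gamma(0) + c_1
Substituting the second into the first: gamma(0) (1 - phi_1^2) = c_0 + phi_1 c_1, so
  gamma(0) = (c_0 + phi_1 c_1) / (1 - phi_1^2) = (5.390884 + (0.32)(1.804)) / (1 - (0.32)^2) = 5.968164 / 0.8976 = 6.649024.
Therefore gamma(0) = 6.6490 (to 4 decimal places).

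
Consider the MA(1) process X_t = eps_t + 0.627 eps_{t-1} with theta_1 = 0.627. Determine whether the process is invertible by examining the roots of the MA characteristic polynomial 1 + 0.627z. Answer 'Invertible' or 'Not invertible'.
\text{Invertible}

The MA(q) characteristic polynomial is P(z) = 1 + 0.627z.
Invertibility requires all roots to lie outside the unit circle, i.e. |z| > 1 for every root.
This is linear in z: 1 + (0.627) z = 0  =>  z = -1/(0.627) = -1.594896,  |z| = 1.594896.
Moduli of all roots: 1.5949.
All moduli strictly greater than 1? Yes.
Verdict: Invertible.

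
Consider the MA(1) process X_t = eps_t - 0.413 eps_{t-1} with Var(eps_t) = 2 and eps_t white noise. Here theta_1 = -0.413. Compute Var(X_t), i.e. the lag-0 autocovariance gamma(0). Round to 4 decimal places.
\gamma(0) = 2.3411

For an MA(q) process X_t = eps_t + sum_i theta_i eps_{t-i} with
Var(eps_t) = sigma^2, the variance is
  gamma(0) = sigma^2 * (1 + sum_i theta_i^2).
  sum_i theta_i^2 = (-0.413)^2 = 0.170569.
  gamma(0) = 2 * (1 + 0.170569) = 2 * 1.170569 = 2.341138, which rounds to 2.3411.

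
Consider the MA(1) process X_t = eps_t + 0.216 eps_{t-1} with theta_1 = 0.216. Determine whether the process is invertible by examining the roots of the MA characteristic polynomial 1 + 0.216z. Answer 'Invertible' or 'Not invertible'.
\text{Invertible}

The MA(q) characteristic polynomial is P(z) = 1 + 0.216z.
Invertibility requires all roots to lie outside the unit circle, i.e. |z| > 1 for every root.
This is linear in z: 1 + (0.216) z = 0  =>  z = -1/(0.216) = -4.62963,  |z| = 4.62963.
Moduli of all roots: 4.6296.
All moduli strictly greater than 1? Yes.
Verdict: Invertible.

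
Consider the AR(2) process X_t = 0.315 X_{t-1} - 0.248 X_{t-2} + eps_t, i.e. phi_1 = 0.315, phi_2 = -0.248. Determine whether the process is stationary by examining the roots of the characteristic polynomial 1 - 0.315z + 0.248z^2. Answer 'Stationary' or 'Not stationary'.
\text{Stationary}

The AR(p) characteristic polynomial is P(z) = 1 - 0.315z + 0.248z^2.
Stationarity requires all roots to lie outside the unit circle, i.e. |z| > 1 for every root.
Set 1 + (-0.315) z + (0.248) z^2 = 0, i.e. a z^2 + b z + c = 0 with a = 0.248, b = -0.315, c = 1.
Discriminant D = b^2 - 4ac = (-0.315)^2 - 4*(0.248)*1 = 0.099225 - (0.992) = -0.892775.
D < 0, so the roots are the complex-conjugate pair z = (-b +/- i sqrt(-D)) / (2a) = 0.6351 +/- 1.905i.
For a conjugate pair |z|^2 = z * conj(z) = (product of roots) = c/a = 1/(0.248) = 4.032258, so |z| = sqrt(4.032258) = 2.008 for both roots.
Moduli of all roots: 2.0080, 2.0080.
All moduli strictly greater than 1? Yes.
Verdict: Stationary.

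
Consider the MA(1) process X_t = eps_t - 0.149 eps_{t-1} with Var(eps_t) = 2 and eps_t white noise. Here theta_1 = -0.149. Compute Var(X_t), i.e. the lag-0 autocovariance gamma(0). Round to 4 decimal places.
\gamma(0) = 2.0444

For an MA(q) process X_t = eps_t + sum_i theta_i eps_{t-i} with
Var(eps_t) = sigma^2, the variance is
  gamma(0) = sigma^2 * (1 + sum_i theta_i^2).
  sum_i theta_i^2 = (-0.149)^2 = 0.022201.
  gamma(0) = 2 * (1 + 0.022201) = 2 * 1.022201 = 2.044402, which rounds to 2.0444.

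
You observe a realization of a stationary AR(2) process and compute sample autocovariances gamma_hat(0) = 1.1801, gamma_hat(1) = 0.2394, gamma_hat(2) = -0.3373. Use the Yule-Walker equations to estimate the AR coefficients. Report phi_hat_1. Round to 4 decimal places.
\hat\phi_{1} = 0.2720

The Yule-Walker equations for an AR(p) process read, in matrix form,
  Gamma_p phi = r_p,   with   (Gamma_p)_{ij} = gamma(|i - j|),
                       (r_p)_i = gamma(i),   i,j = 1..p.
Substitute the sample gammas (Toeplitz matrix and right-hand side of size 2):
  Gamma_p = [[1.1801, 0.2394], [0.2394, 1.1801]]
  r_p     = [0.2394, -0.3373]
Written out:
  1.1801 phi_1 + 0.2394 phi_2 = 0.2394
  0.2394 phi_1 + 1.1801 phi_2 = -0.3373
Solve by Cramer's rule:
  det = gamma(0)^2 - gamma(1)^2 = (1.1801)^2 - (0.2394)^2 = 1.39263601 - 0.05731236 = 1.33532365
  phi_hat_1 = [gamma(1) gamma(0) - gamma(1) gamma(2)] / det = [(0.2394)(1.1801) - (0.2394)(-0.3373)] / 1.33532365 = 0.36326556 / 1.33532365 = 0.272
  phi_hat_2 = [gamma(0) gamma(2) - gamma(1)^2] / det = [(1.1801)(-0.3373) - (0.2394)^2] / 1.33532365 = -0.45536009 / 1.33532365 = -0.341
So phi_hat = [0.2720, -0.3410].
Therefore phi_hat_1 = 0.2720.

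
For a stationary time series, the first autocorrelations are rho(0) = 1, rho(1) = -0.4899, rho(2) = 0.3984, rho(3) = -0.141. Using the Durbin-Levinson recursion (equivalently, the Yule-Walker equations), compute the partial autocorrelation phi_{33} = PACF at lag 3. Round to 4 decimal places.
\phi_{33} = 0.1590

The PACF at lag k is phi_{kk}, the last component of the solution
to the Yule-Walker system G_k phi = r_k where
  (G_k)_{ij} = rho(|i - j|), (r_k)_i = rho(i), i,j = 1..k.
Equivalently, Durbin-Levinson gives phi_{kk} iteratively:
  phi_{11} = rho(1)
  phi_{kk} = [rho(k) - sum_{j=1..k-1} phi_{k-1,j} rho(k-j)]
            / [1 - sum_{j=1..k-1} phi_{k-1,j} rho(j)],
  phi_{k,j} = phi_{k-1,j} - phi_{kk} phi_{k-1,k-j},  j = 1..k-1.
Step k = 1:
  phi_11 = rho(1) = -0.4899.
Step k = 2:
  phi_22 = [rho(2) - phi_11 rho(1)] / [1 - phi_11 rho(1)] = [0.3984 - (-0.4899)(-0.4899)] / [1 - (-0.4899)(-0.4899)]
         = 0.15839799 / 0.75999799 = 0.208419.
  Update: phi_21 = phi_11 - phi_22 phi_11 = -0.4899 - (0.208419)(-0.4899) = -0.387796.
Step k = 3:
  phi_33 = [rho(3) - phi_21 rho(2) - phi_22 rho(1)] / [1 - phi_21 rho(1) - phi_22 rho(2)]
    numerator   = -0.141 - (-0.387796)(0.3984) - (0.208419)(-0.4899) = 0.1156022
    denominator = 1 - (-0.387796)(-0.4899) - (0.208419)(0.3984) = 0.72698485
  phi_33 = 0.1156022 / 0.72698485 = 0.159.
Therefore phi_{33} = 0.1590.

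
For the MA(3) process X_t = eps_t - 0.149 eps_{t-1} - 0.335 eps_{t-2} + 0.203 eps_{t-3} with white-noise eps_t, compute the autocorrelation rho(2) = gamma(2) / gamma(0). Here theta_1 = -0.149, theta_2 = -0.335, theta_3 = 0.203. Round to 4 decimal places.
\rho(2) = -0.3107

For an MA(q) process with theta_0 = 1, the autocovariance is
  gamma(k) = sigma^2 * sum_{i=0..q-k} theta_i * theta_{i+k},
and rho(k) = gamma(k) / gamma(0). Sigma^2 cancels.
  numerator   = (1)*(-0.335) + (-0.149)*(0.203) = -0.365247.
  denominator = (1)^2 + (-0.149)^2 + (-0.335)^2 + (0.203)^2 = 1.175635.
  rho(2) = -0.365247 / 1.175635 = -0.3107.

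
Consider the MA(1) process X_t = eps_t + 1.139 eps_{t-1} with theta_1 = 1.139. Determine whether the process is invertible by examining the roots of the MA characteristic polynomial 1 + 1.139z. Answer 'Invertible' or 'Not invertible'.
\text{Not invertible}

The MA(q) characteristic polynomial is P(z) = 1 + 1.139z.
Invertibility requires all roots to lie outside the unit circle, i.e. |z| > 1 for every root.
This is linear in z: 1 + (1.139) z = 0  =>  z = -1/(1.139) = -0.877963,  |z| = 0.877963.
Moduli of all roots: 0.8780.
All moduli strictly greater than 1? No.
Verdict: Not invertible.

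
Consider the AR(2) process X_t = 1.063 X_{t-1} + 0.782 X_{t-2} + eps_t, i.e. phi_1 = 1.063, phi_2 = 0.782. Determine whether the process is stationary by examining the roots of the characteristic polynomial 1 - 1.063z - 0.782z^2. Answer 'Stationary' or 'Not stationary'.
\text{Not stationary}

The AR(p) characteristic polynomial is P(z) = 1 - 1.063z - 0.782z^2.
Stationarity requires all roots to lie outside the unit circle, i.e. |z| > 1 for every root.
Set 1 + (-1.063) z + (-0.782) z^2 = 0, i.e. a z^2 + b z + c = 0 with a = -0.782, b = -1.063, c = 1.
Discriminant D = b^2 - 4ac = (-1.063)^2 - 4*(-0.782)*1 = 1.129969 - (-3.128) = 4.257969.
D >= 0, so the roots are real: z = (-b +/- sqrt(D)) / (2a) = (1.063 +/- 2.063485) / (-1.564).
  z_1 = (1.063 + 2.063485) / (-1.564) = -1.999,   |z_1| = 1.999.
  z_2 = (1.063 - 2.063485) / (-1.564) = 0.6397,   |z_2| = 0.6397.
Moduli of all roots: 1.9990, 0.6397.
All moduli strictly greater than 1? No.
Verdict: Not stationary.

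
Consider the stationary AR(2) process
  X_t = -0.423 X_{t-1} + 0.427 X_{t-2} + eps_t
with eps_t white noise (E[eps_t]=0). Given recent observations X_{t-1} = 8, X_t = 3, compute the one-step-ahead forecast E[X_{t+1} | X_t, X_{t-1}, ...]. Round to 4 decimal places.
E[X_{t+1} \mid \mathcal F_t] = 2.1470

For an AR(p) model X_t = c + sum_i phi_i X_{t-i} + eps_t, the
one-step-ahead conditional mean is
  E[X_{t+1} | X_t, ...] = c + sum_i phi_i X_{t+1-i}.
Substitute known values:
  E[X_{t+1} | ...] = (-0.423) * (3) + (0.427) * (8)
                   = 2.1470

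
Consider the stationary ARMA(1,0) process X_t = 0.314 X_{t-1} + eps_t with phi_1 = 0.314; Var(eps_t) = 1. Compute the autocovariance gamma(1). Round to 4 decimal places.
\gamma(1) = 0.3483

Multiply the model equation by X_{t-k} and take expectations. With theta_0 = psi_0 = 1 and psi_j the MA(infinity) weights, this gives
  gamma(k) - sum_i phi_i gamma(k-i) = c_k,
  c_k = sigma^2 * sum_{j=k..q} theta_j psi_{j-k}   (c_k = 0 for k > q),
using gamma(-m) = gamma(m).
Pure AR (q = 0): c_0 = sigma^2 = 1, c_k = 0 for k >= 1.
Equations for k = 0 and k = 1 (AR order 1):
  gamma(0) = phi_1 gamma(1) + c_0
  gamma(1) = phi_1 gamma(0) + c_1
Substituting the second into the first: gamma(0) (1 - phi_1^2) = c_0 + phi_1 c_1, so
  gamma(0) = c_0 / (1 - phi_1^2) = 1 / (1 - (0.314)^2) = 1 / 0.901404 = 1.10938.
  gamma(1) = phi_1 gamma(0) = (0.314)(1.10938) = 0.348345.
Therefore gamma(1) = 0.3483 (to 4 decimal places).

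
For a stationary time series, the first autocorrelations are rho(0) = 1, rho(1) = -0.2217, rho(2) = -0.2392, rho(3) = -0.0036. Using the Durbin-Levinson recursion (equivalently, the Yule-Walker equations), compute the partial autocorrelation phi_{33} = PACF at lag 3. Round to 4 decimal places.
\phi_{33} = -0.1621

The PACF at lag k is phi_{kk}, the last component of the solution
to the Yule-Walker system G_k phi = r_k where
  (G_k)_{ij} = rho(|i - j|), (r_k)_i = rho(i), i,j = 1..k.
Equivalently, Durbin-Levinson gives phi_{kk} iteratively:
  phi_{11} = rho(1)
  phi_{kk} = [rho(k) - sum_{j=1..k-1} phi_{k-1,j} rho(k-j)]
            / [1 - sum_{j=1..k-1} phi_{k-1,j} rho(j)],
  phi_{k,j} = phi_{k-1,j} - phi_{kk} phi_{k-1,k-j},  j = 1..k-1.
Step k = 1:
  phi_11 = rho(1) = -0.2217.
Step k = 2:
  phi_22 = [rho(2) - phi_11 rho(1)] / [1 - phi_11 rho(1)] = [-0.2392 - (-0.2217)(-0.2217)] / [1 - (-0.2217)(-0.2217)]
         = -0.28835089 / 0.95084911 = -0.303256.
  Update: phi_21 = phi_11 - phi_22 phi_11 = -0.2217 - (-0.303256)(-0.2217) = -0.288932.
Step k = 3:
  phi_33 = [rho(3) - phi_21 rho(2) - phi_22 rho(1)] / [1 - phi_21 rho(1) - phi_22 rho(2)]
    numerator   = -0.0036 - (-0.288932)(-0.2392) - (-0.303256)(-0.2217) = -0.13994441
    denominator = 1 - (-0.288932)(-0.2217) - (-0.303256)(-0.2392) = 0.86340491
  phi_33 = -0.13994441 / 0.86340491 = -0.1621.
Therefore phi_{33} = -0.1621.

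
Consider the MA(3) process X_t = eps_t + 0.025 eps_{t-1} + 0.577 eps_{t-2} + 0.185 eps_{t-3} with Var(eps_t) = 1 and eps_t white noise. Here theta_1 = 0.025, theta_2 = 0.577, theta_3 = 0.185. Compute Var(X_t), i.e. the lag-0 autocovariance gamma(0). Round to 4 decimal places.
\gamma(0) = 1.3678

For an MA(q) process X_t = eps_t + sum_i theta_i eps_{t-i} with
Var(eps_t) = sigma^2, the variance is
  gamma(0) = sigma^2 * (1 + sum_i theta_i^2).
  sum_i theta_i^2 = (0.025)^2 + (0.577)^2 + (0.185)^2 = 0.000625 + 0.332929 + 0.034225 = 0.367779.
  gamma(0) = 1 * (1 + 0.367779) = 1 * 1.367779 = 1.367779, which rounds to 1.3678.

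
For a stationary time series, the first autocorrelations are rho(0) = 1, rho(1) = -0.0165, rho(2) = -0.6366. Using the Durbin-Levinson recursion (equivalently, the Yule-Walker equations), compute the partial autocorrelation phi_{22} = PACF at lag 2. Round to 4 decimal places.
\phi_{22} = -0.6370

The PACF at lag k is phi_{kk}, the last component of the solution
to the Yule-Walker system G_k phi = r_k where
  (G_k)_{ij} = rho(|i - j|), (r_k)_i = rho(i), i,j = 1..k.
Equivalently, Durbin-Levinson gives phi_{kk} iteratively:
  phi_{11} = rho(1)
  phi_{kk} = [rho(k) - sum_{j=1..k-1} phi_{k-1,j} rho(k-j)]
            / [1 - sum_{j=1..k-1} phi_{k-1,j} rho(j)],
  phi_{k,j} = phi_{k-1,j} - phi_{kk} phi_{k-1,k-j},  j = 1..k-1.
Step k = 1:
  phi_11 = rho(1) = -0.0165.
Step k = 2:
  phi_22 = [rho(2) - phi_11 rho(1)] / [1 - phi_11 rho(1)] = [-0.6366 - (-0.0165)(-0.0165)] / [1 - (-0.0165)(-0.0165)]
         = -0.63687225 / 0.99972775 = -0.637.
Therefore phi_{22} = -0.6370.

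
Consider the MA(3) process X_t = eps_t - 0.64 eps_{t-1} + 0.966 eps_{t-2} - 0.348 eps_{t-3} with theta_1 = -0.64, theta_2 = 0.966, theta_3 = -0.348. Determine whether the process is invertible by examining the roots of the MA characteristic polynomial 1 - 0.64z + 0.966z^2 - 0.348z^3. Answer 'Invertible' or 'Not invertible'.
\text{Invertible}

The MA(q) characteristic polynomial is P(z) = 1 - 0.64z + 0.966z^2 - 0.348z^3.
Invertibility requires all roots to lie outside the unit circle, i.e. |z| > 1 for every root.
Degree 3: look for a simple real root z0 first, then factor out (1 - z/z0) and solve the remaining quadratic.
Testing z0 = 2.5: P(2.5) = 1 + (-0.64)(2.5) + (0.966)(2.5)^2 + (-0.348)(2.5)^3
  = 1 + (-1.6) + (6.0375) + (-5.4375) = 0.  So z_0 = 2.5 is a root, |z_0| = 2.5.
Divide out the factor (1 - 0.4 z) = (1 - z/z0) (since 1/z0 = 0.4):
  P(z) = (1 - 0.4 z)(1 + (-0.24) z + (0.87) z^2)
  [check: z-coef -0.24 - (0.4) = -0.64; z^2-coef 0.87 - (0.4)(-0.24) = 0.966; z^3-coef -(0.4)(0.87) = -0.348.]
Remaining roots from the quadratic factor 1 + (-0.24) z + (0.87) z^2:
  Set 1 + (-0.24) z + (0.87) z^2 = 0, i.e. a z^2 + b z + c = 0 with a = 0.87, b = -0.24, c = 1.
  Discriminant D = b^2 - 4ac = (-0.24)^2 - 4*(0.87)*1 = 0.0576 - (3.48) = -3.4224.
  D < 0, so the roots are the complex-conjugate pair z = (-b +/- i sqrt(-D)) / (2a) = 0.1379 +/- 1.0632i.
  For a conjugate pair |z|^2 = z * conj(z) = (product of roots) = c/a = 1/(0.87) = 1.149425, so |z| = sqrt(1.149425) = 1.0721 for both roots.
Moduli of all roots: 2.5000, 1.0721, 1.0721.
All moduli strictly greater than 1? Yes.
Verdict: Invertible.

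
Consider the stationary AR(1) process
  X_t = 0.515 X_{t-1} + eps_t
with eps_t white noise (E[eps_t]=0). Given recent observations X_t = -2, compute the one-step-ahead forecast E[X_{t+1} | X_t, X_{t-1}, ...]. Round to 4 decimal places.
E[X_{t+1} \mid \mathcal F_t] = -1.0300

For an AR(p) model X_t = c + sum_i phi_i X_{t-i} + eps_t, the
one-step-ahead conditional mean is
  E[X_{t+1} | X_t, ...] = c + sum_i phi_i X_{t+1-i}.
Substitute known values:
  E[X_{t+1} | ...] = (0.515) * (-2)
                   = -1.0300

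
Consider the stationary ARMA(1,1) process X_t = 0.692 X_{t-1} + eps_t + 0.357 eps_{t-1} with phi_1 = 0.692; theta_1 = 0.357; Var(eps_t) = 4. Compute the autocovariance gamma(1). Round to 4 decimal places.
\gamma(1) = 10.0408

Multiply the model equation by X_{t-k} and take expectations. With theta_0 = psi_0 = 1 and psi_j the MA(infinity) weights, this gives
  gamma(k) - sum_i phi_i gamma(k-i) = c_k,
  c_k = sigma^2 * sum_{j=k..q} theta_j psi_{j-k}   (c_k = 0 for k > q),
using gamma(-m) = gamma(m).
psi-weights needed (psi_j = theta_j + sum_i phi_i psi_{j-i}):
  psi_1 = theta_1 + phi_1 = 0.357 + (0.692) = 1.049
Right-hand sides:
  c_0 = sigma^2 (1 + theta_1 psi_1) = 4 * (1 + (0.357)(1.049)) = 4 * 1.374493 = 5.497972
  c_1 = sigma^2 theta_1 = 4 * (0.357) = 1.428
  c_2 = 0
Equations for k = 0 and k = 1 (AR order 1):
  gamma(0) = phi_1 gamma(1) + c_0
  gamma(1) = phi_1 gamma(0) + c_1
Substituting the second into the first: gamma(0) (1 - phi_1^2) = c_0 + phi_1 c_1, so
  gamma(0) = (c_0 + phi_1 c_1) / (1 - phi_1^2) = (5.497972 + (0.692)(1.428)) / (1 - (0.692)^2) = 6.486148 / 0.521136 = 12.446171.
  gamma(1) = phi_1 gamma(0) + c_1 = (0.692)(12.446171) + (1.428) = 10.040751.
Therefore gamma(1) = 10.0408 (to 4 decimal places).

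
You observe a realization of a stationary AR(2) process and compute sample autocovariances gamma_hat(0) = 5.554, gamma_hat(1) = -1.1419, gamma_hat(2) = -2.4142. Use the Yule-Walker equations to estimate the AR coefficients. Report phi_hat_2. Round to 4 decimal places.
\hat\phi_{2} = -0.4980

The Yule-Walker equations for an AR(p) process read, in matrix form,
  Gamma_p phi = r_p,   with   (Gamma_p)_{ij} = gamma(|i - j|),
                       (r_p)_i = gamma(i),   i,j = 1..p.
Substitute the sample gammas (Toeplitz matrix and right-hand side of size 2):
  Gamma_p = [[5.554, -1.1419], [-1.1419, 5.554]]
  r_p     = [-1.1419, -2.4142]
Written out:
  5.554 phi_1 - 1.1419 phi_2 = -1.1419
  -1.1419 phi_1 + 5.554 phi_2 = -2.4142
Solve by Cramer's rule:
  det = gamma(0)^2 - gamma(1)^2 = (5.554)^2 - (-1.1419)^2 = 30.846916 - 1.30393561 = 29.54298039
  phi_hat_1 = [gamma(1) gamma(0) - gamma(1) gamma(2)] / det = [(-1.1419)(5.554) - (-1.1419)(-2.4142)] / 29.54298039 = -9.09888758 / 29.54298039 = -0.308
  phi_hat_2 = [gamma(0) gamma(2) - gamma(1)^2] / det = [(5.554)(-2.4142) - (-1.1419)^2] / 29.54298039 = -14.71240241 / 29.54298039 = -0.498
So phi_hat = [-0.3080, -0.4980].
Therefore phi_hat_2 = -0.4980.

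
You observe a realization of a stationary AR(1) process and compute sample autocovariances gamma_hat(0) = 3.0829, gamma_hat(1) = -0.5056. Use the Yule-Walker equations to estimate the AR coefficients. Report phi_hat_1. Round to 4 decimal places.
\hat\phi_{1} = -0.1640

The Yule-Walker equations for an AR(p) process read, in matrix form,
  Gamma_p phi = r_p,   with   (Gamma_p)_{ij} = gamma(|i - j|),
                       (r_p)_i = gamma(i),   i,j = 1..p.
Substitute the sample gammas (Toeplitz matrix and right-hand side of size 1):
  Gamma_p = [[3.0829]]
  r_p     = [-0.5056]
With p = 1 this is the single equation gamma(0) phi_1 = gamma(1):
  phi_hat_1 = gamma(1) / gamma(0) = -0.5056 / 3.0829 = -0.1640.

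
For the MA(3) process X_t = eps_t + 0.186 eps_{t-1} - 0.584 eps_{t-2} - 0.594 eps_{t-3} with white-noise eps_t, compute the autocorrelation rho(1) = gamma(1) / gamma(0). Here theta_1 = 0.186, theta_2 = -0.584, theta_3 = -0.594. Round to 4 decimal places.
\rho(1) = 0.2455

For an MA(q) process with theta_0 = 1, the autocovariance is
  gamma(k) = sigma^2 * sum_{i=0..q-k} theta_i * theta_{i+k},
and rho(k) = gamma(k) / gamma(0). Sigma^2 cancels.
  numerator   = (1)*(0.186) + (0.186)*(-0.584) + (-0.584)*(-0.594) = 0.424272.
  denominator = (1)^2 + (0.186)^2 + (-0.584)^2 + (-0.594)^2 = 1.728488.
  rho(1) = 0.424272 / 1.728488 = 0.2455.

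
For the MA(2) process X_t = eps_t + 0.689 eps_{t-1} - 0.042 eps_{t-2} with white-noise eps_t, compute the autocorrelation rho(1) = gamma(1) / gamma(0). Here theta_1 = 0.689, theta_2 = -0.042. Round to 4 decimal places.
\rho(1) = 0.4470

For an MA(q) process with theta_0 = 1, the autocovariance is
  gamma(k) = sigma^2 * sum_{i=0..q-k} theta_i * theta_{i+k},
and rho(k) = gamma(k) / gamma(0). Sigma^2 cancels.
  numerator   = (1)*(0.689) + (0.689)*(-0.042) = 0.660062.
  denominator = (1)^2 + (0.689)^2 + (-0.042)^2 = 1.476485.
  rho(1) = 0.660062 / 1.476485 = 0.4470.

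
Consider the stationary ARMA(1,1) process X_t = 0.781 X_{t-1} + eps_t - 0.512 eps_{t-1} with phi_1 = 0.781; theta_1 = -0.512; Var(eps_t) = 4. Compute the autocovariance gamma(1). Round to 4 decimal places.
\gamma(1) = 1.6556

Multiply the model equation by X_{t-k} and take expectations. With theta_0 = psi_0 = 1 and psi_j the MA(infinity) weights, this gives
  gamma(k) - sum_i phi_i gamma(k-i) = c_k,
  c_k = sigma^2 * sum_{j=k..q} theta_j psi_{j-k}   (c_k = 0 for k > q),
using gamma(-m) = gamma(m).
psi-weights needed (psi_j = theta_j + sum_i phi_i psi_{j-i}):
  psi_1 = theta_1 + phi_1 = -0.512 + (0.781) = 0.269
Right-hand sides:
  c_0 = sigma^2 (1 + theta_1 psi_1) = 4 * (1 + (-0.512)(0.269)) = 4 * 0.862272 = 3.449088
  c_1 = sigma^2 theta_1 = 4 * (-0.512) = -2.048
  c_2 = 0
Equations for k = 0 and k = 1 (AR order 1):
  gamma(0) = phi_1 gamma(1) + c_0
  gamma(1) = phi_1 gamma(0) + c_1
Substituting the second into the first: gamma(0) (1 - phi_1^2) = c_0 + phi_1 c_1, so
  gamma(0) = (c_0 + phi_1 c_1) / (1 - phi_1^2) = (3.449088 + (0.781)(-2.048)) / (1 - (0.781)^2) = 1.8496 / 0.390039 = 4.74209.
  gamma(1) = phi_1 gamma(0) + c_1 = (0.781)(4.74209) + (-2.048) = 1.655572.
Therefore gamma(1) = 1.6556 (to 4 decimal places).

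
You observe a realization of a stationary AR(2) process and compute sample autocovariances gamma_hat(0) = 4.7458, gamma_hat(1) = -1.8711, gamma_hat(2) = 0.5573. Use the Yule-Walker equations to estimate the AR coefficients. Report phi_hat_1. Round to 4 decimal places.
\hat\phi_{1} = -0.4120

The Yule-Walker equations for an AR(p) process read, in matrix form,
  Gamma_p phi = r_p,   with   (Gamma_p)_{ij} = gamma(|i - j|),
                       (r_p)_i = gamma(i),   i,j = 1..p.
Substitute the sample gammas (Toeplitz matrix and right-hand side of size 2):
  Gamma_p = [[4.7458, -1.8711], [-1.8711, 4.7458]]
  r_p     = [-1.8711, 0.5573]
Written out:
  4.7458 phi_1 - 1.8711 phi_2 = -1.8711
  -1.8711 phi_1 + 4.7458 phi_2 = 0.5573
Solve by Cramer's rule:
  det = gamma(0)^2 - gamma(1)^2 = (4.7458)^2 - (-1.8711)^2 = 22.52261764 - 3.50101521 = 19.02160243
  phi_hat_1 = [gamma(1) gamma(0) - gamma(1) gamma(2)] / det = [(-1.8711)(4.7458) - (-1.8711)(0.5573)] / 19.02160243 = -7.83710235 / 19.02160243 = -0.412
  phi_hat_2 = [gamma(0) gamma(2) - gamma(1)^2] / det = [(4.7458)(0.5573) - (-1.8711)^2] / 19.02160243 = -0.85618087 / 19.02160243 = -0.045
So phi_hat = [-0.4120, -0.0450].
Therefore phi_hat_1 = -0.4120.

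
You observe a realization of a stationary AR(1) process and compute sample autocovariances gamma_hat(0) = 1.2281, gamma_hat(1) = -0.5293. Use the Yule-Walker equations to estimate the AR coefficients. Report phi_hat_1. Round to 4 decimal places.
\hat\phi_{1} = -0.4310

The Yule-Walker equations for an AR(p) process read, in matrix form,
  Gamma_p phi = r_p,   with   (Gamma_p)_{ij} = gamma(|i - j|),
                       (r_p)_i = gamma(i),   i,j = 1..p.
Substitute the sample gammas (Toeplitz matrix and right-hand side of size 1):
  Gamma_p = [[1.2281]]
  r_p     = [-0.5293]
With p = 1 this is the single equation gamma(0) phi_1 = gamma(1):
  phi_hat_1 = gamma(1) / gamma(0) = -0.5293 / 1.2281 = -0.4310.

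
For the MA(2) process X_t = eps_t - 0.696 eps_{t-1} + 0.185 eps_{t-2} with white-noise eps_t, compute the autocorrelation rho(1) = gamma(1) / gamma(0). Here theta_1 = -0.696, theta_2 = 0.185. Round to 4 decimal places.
\rho(1) = -0.5431

For an MA(q) process with theta_0 = 1, the autocovariance is
  gamma(k) = sigma^2 * sum_{i=0..q-k} theta_i * theta_{i+k},
and rho(k) = gamma(k) / gamma(0). Sigma^2 cancels.
  numerator   = (1)*(-0.696) + (-0.696)*(0.185) = -0.82476.
  denominator = (1)^2 + (-0.696)^2 + (0.185)^2 = 1.518641.
  rho(1) = -0.82476 / 1.518641 = -0.5431.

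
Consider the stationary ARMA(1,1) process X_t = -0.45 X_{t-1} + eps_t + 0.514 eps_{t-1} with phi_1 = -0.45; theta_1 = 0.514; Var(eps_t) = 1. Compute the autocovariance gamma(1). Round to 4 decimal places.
\gamma(1) = 0.0617

Multiply the model equation by X_{t-k} and take expectations. With theta_0 = psi_0 = 1 and psi_j the MA(infinity) weights, this gives
  gamma(k) - sum_i phi_i gamma(k-i) = c_k,
  c_k = sigma^2 * sum_{j=k..q} theta_j psi_{j-k}   (c_k = 0 for k > q),
using gamma(-m) = gamma(m).
psi-weights needed (psi_j = theta_j + sum_i phi_i psi_{j-i}):
  psi_1 = theta_1 + phi_1 = 0.514 + (-0.45) = 0.064
Right-hand sides:
  c_0 = sigma^2 (1 + theta_1 psi_1) = 1 * (1 + (0.514)(0.064)) = 1 * 1.032896 = 1.032896
  c_1 = sigma^2 theta_1 = 1 * (0.514) = 0.514
  c_2 = 0
Equations for k = 0 and k = 1 (AR order 1):
  gamma(0) = phi_1 gamma(1) + c_0
  gamma(1) = phi_1 gamma(0) + c_1
Substituting the second into the first: gamma(0) (1 - phi_1^2) = c_0 + phi_1 c_1, so
  gamma(0) = (c_0 + phi_1 c_1) / (1 - phi_1^2) = (1.032896 + (-0.45)(0.514)) / (1 - (-0.45)^2) = 0.801596 / 0.7975 = 1.005136.
  gamma(1) = phi_1 gamma(0) + c_1 = (-0.45)(1.005136) + (0.514) = 0.061689.
Therefore gamma(1) = 0.0617 (to 4 decimal places).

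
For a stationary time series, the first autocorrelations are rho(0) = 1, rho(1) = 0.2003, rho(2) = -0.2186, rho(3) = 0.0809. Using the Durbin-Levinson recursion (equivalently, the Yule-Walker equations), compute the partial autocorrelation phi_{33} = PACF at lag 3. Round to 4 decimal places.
\phi_{33} = 0.2140

The PACF at lag k is phi_{kk}, the last component of the solution
to the Yule-Walker system G_k phi = r_k where
  (G_k)_{ij} = rho(|i - j|), (r_k)_i = rho(i), i,j = 1..k.
Equivalently, Durbin-Levinson gives phi_{kk} iteratively:
  phi_{11} = rho(1)
  phi_{kk} = [rho(k) - sum_{j=1..k-1} phi_{k-1,j} rho(k-j)]
            / [1 - sum_{j=1..k-1} phi_{k-1,j} rho(j)],
  phi_{k,j} = phi_{k-1,j} - phi_{kk} phi_{k-1,k-j},  j = 1..k-1.
Step k = 1:
  phi_11 = rho(1) = 0.2003.
Step k = 2:
  phi_22 = [rho(2) - phi_11 rho(1)] / [1 - phi_11 rho(1)] = [-0.2186 - (0.2003)(0.2003)] / [1 - (0.2003)(0.2003)]
         = -0.25872009 / 0.95987991 = -0.269534.
  Update: phi_21 = phi_11 - phi_22 phi_11 = 0.2003 - (-0.269534)(0.2003) = 0.254288.
Step k = 3:
  phi_33 = [rho(3) - phi_21 rho(2) - phi_22 rho(1)] / [1 - phi_21 rho(1) - phi_22 rho(2)]
    numerator   = 0.0809 - (0.254288)(-0.2186) - (-0.269534)(0.2003) = 0.1904749
    denominator = 1 - (0.254288)(0.2003) - (-0.269534)(-0.2186) = 0.8901461
  phi_33 = 0.1904749 / 0.8901461 = 0.214.
Therefore phi_{33} = 0.2140.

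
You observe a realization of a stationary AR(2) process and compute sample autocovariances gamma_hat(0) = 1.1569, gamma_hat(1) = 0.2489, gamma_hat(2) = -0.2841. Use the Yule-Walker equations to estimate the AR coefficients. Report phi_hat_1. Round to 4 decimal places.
\hat\phi_{1} = 0.2810

The Yule-Walker equations for an AR(p) process read, in matrix form,
  Gamma_p phi = r_p,   with   (Gamma_p)_{ij} = gamma(|i - j|),
                       (r_p)_i = gamma(i),   i,j = 1..p.
Substitute the sample gammas (Toeplitz matrix and right-hand side of size 2):
  Gamma_p = [[1.1569, 0.2489], [0.2489, 1.1569]]
  r_p     = [0.2489, -0.2841]
Written out:
  1.1569 phi_1 + 0.2489 phi_2 = 0.2489
  0.2489 phi_1 + 1.1569 phi_2 = -0.2841
Solve by Cramer's rule:
  det = gamma(0)^2 - gamma(1)^2 = (1.1569)^2 - (0.2489)^2 = 1.33841761 - 0.06195121 = 1.2764664
  phi_hat_1 = [gamma(1) gamma(0) - gamma(1) gamma(2)] / det = [(0.2489)(1.1569) - (0.2489)(-0.2841)] / 1.2764664 = 0.3586649 / 1.2764664 = 0.281
  phi_hat_2 = [gamma(0) gamma(2) - gamma(1)^2] / det = [(1.1569)(-0.2841) - (0.2489)^2] / 1.2764664 = -0.3906265 / 1.2764664 = -0.306
So phi_hat = [0.2810, -0.3060].
Therefore phi_hat_1 = 0.2810.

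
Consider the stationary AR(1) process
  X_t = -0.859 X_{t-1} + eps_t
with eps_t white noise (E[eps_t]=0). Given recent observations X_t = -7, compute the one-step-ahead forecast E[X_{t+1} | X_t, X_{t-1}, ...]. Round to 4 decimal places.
E[X_{t+1} \mid \mathcal F_t] = 6.0130

For an AR(p) model X_t = c + sum_i phi_i X_{t-i} + eps_t, the
one-step-ahead conditional mean is
  E[X_{t+1} | X_t, ...] = c + sum_i phi_i X_{t+1-i}.
Substitute known values:
  E[X_{t+1} | ...] = (-0.859) * (-7)
                   = 6.0130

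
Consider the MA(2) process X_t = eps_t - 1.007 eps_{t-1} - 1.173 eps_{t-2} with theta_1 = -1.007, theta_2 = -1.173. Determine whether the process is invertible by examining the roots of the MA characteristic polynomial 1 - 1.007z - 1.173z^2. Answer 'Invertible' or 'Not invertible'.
\text{Not invertible}

The MA(q) characteristic polynomial is P(z) = 1 - 1.007z - 1.173z^2.
Invertibility requires all roots to lie outside the unit circle, i.e. |z| > 1 for every root.
Set 1 + (-1.007) z + (-1.173) z^2 = 0, i.e. a z^2 + b z + c = 0 with a = -1.173, b = -1.007, c = 1.
Discriminant D = b^2 - 4ac = (-1.007)^2 - 4*(-1.173)*1 = 1.014049 - (-4.692) = 5.706049.
D >= 0, so the roots are real: z = (-b +/- sqrt(D)) / (2a) = (1.007 +/- 2.388734) / (-2.346).
  z_1 = (1.007 + 2.388734) / (-2.346) = -1.4475,   |z_1| = 1.4475.
  z_2 = (1.007 - 2.388734) / (-2.346) = 0.589,   |z_2| = 0.589.
Moduli of all roots: 1.4475, 0.5890.
All moduli strictly greater than 1? No.
Verdict: Not invertible.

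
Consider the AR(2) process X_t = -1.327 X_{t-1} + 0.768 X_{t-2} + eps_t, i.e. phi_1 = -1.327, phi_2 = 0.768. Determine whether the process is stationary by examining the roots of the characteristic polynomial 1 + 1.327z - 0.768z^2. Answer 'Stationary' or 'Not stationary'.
\text{Not stationary}

The AR(p) characteristic polynomial is P(z) = 1 + 1.327z - 0.768z^2.
Stationarity requires all roots to lie outside the unit circle, i.e. |z| > 1 for every root.
Set 1 + (1.327) z + (-0.768) z^2 = 0, i.e. a z^2 + b z + c = 0 with a = -0.768, b = 1.327, c = 1.
Discriminant D = b^2 - 4ac = (1.327)^2 - 4*(-0.768)*1 = 1.760929 - (-3.072) = 4.832929.
D >= 0, so the roots are real: z = (-b +/- sqrt(D)) / (2a) = (-1.327 +/- 2.198392) / (-1.536).
  z_1 = (-1.327 + 2.198392) / (-1.536) = -0.5673,   |z_1| = 0.5673.
  z_2 = (-1.327 - 2.198392) / (-1.536) = 2.2952,   |z_2| = 2.2952.
Moduli of all roots: 0.5673, 2.2952.
All moduli strictly greater than 1? No.
Verdict: Not stationary.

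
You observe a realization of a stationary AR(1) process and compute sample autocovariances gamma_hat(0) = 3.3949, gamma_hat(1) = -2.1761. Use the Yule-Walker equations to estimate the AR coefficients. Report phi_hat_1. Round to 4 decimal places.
\hat\phi_{1} = -0.6410

The Yule-Walker equations for an AR(p) process read, in matrix form,
  Gamma_p phi = r_p,   with   (Gamma_p)_{ij} = gamma(|i - j|),
                       (r_p)_i = gamma(i),   i,j = 1..p.
Substitute the sample gammas (Toeplitz matrix and right-hand side of size 1):
  Gamma_p = [[3.3949]]
  r_p     = [-2.1761]
With p = 1 this is the single equation gamma(0) phi_1 = gamma(1):
  phi_hat_1 = gamma(1) / gamma(0) = -2.1761 / 3.3949 = -0.6410.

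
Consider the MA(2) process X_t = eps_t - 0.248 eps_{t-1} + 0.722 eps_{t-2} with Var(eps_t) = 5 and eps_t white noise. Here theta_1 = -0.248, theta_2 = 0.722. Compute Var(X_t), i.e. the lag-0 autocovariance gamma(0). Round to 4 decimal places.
\gamma(0) = 7.9139

For an MA(q) process X_t = eps_t + sum_i theta_i eps_{t-i} with
Var(eps_t) = sigma^2, the variance is
  gamma(0) = sigma^2 * (1 + sum_i theta_i^2).
  sum_i theta_i^2 = (-0.248)^2 + (0.722)^2 = 0.061504 + 0.521284 = 0.582788.
  gamma(0) = 5 * (1 + 0.582788) = 5 * 1.582788 = 7.91394, which rounds to 7.9139.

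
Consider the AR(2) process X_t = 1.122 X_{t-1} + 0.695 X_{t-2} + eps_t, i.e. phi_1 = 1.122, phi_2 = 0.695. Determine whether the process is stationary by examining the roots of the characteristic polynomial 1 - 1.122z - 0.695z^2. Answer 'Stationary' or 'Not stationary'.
\text{Not stationary}

The AR(p) characteristic polynomial is P(z) = 1 - 1.122z - 0.695z^2.
Stationarity requires all roots to lie outside the unit circle, i.e. |z| > 1 for every root.
Set 1 + (-1.122) z + (-0.695) z^2 = 0, i.e. a z^2 + b z + c = 0 with a = -0.695, b = -1.122, c = 1.
Discriminant D = b^2 - 4ac = (-1.122)^2 - 4*(-0.695)*1 = 1.258884 - (-2.78) = 4.038884.
D >= 0, so the roots are real: z = (-b +/- sqrt(D)) / (2a) = (1.122 +/- 2.009697) / (-1.39).
  z_1 = (1.122 + 2.009697) / (-1.39) = -2.253,   |z_1| = 2.253.
  z_2 = (1.122 - 2.009697) / (-1.39) = 0.6386,   |z_2| = 0.6386.
Moduli of all roots: 2.2530, 0.6386.
All moduli strictly greater than 1? No.
Verdict: Not stationary.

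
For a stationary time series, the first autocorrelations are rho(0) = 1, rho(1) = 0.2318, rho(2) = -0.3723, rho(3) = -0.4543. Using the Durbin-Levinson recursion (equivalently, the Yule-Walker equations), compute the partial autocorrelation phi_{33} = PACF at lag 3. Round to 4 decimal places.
\phi_{33} = -0.2979

The PACF at lag k is phi_{kk}, the last component of the solution
to the Yule-Walker system G_k phi = r_k where
  (G_k)_{ij} = rho(|i - j|), (r_k)_i = rho(i), i,j = 1..k.
Equivalently, Durbin-Levinson gives phi_{kk} iteratively:
  phi_{11} = rho(1)
  phi_{kk} = [rho(k) - sum_{j=1..k-1} phi_{k-1,j} rho(k-j)]
            / [1 - sum_{j=1..k-1} phi_{k-1,j} rho(j)],
  phi_{k,j} = phi_{k-1,j} - phi_{kk} phi_{k-1,k-j},  j = 1..k-1.
Step k = 1:
  phi_11 = rho(1) = 0.2318.
Step k = 2:
  phi_22 = [rho(2) - phi_11 rho(1)] / [1 - phi_11 rho(1)] = [-0.3723 - (0.2318)(0.2318)] / [1 - (0.2318)(0.2318)]
         = -0.42603124 / 0.94626876 = -0.450222.
  Update: phi_21 = phi_11 - phi_22 phi_11 = 0.2318 - (-0.450222)(0.2318) = 0.336162.
Step k = 3:
  phi_33 = [rho(3) - phi_21 rho(2) - phi_22 rho(1)] / [1 - phi_21 rho(1) - phi_22 rho(2)]
    numerator   = -0.4543 - (0.336162)(-0.3723) - (-0.450222)(0.2318) = -0.22478555
    denominator = 1 - (0.336162)(0.2318) - (-0.450222)(-0.3723) = 0.75446002
  phi_33 = -0.22478555 / 0.75446002 = -0.2979.
Therefore phi_{33} = -0.2979.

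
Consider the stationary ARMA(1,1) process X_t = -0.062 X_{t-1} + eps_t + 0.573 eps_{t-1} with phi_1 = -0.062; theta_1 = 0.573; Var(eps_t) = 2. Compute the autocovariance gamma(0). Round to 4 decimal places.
\gamma(0) = 2.5243

Multiply the model equation by X_{t-k} and take expectations. With theta_0 = psi_0 = 1 and psi_j the MA(infinity) weights, this gives
  gamma(k) - sum_i phi_i gamma(k-i) = c_k,
  c_k = sigma^2 * sum_{j=k..q} theta_j psi_{j-k}   (c_k = 0 for k > q),
using gamma(-m) = gamma(m).
psi-weights needed (psi_j = theta_j + sum_i phi_i psi_{j-i}):
  psi_1 = theta_1 + phi_1 = 0.573 + (-0.062) = 0.511
Right-hand sides:
  c_0 = sigma^2 (1 + theta_1 psi_1) = 2 * (1 + (0.573)(0.511)) = 2 * 1.292803 = 2.585606
  c_1 = sigma^2 theta_1 = 2 * (0.573) = 1.146
  c_2 = 0
Equations for k = 0 and k = 1 (AR order 1):
  gamma(0) = phi_1 gamma(1) + c_0
  gamma(1) = phi_1 gamma(0) + c_1
Substituting the second into the first: gamma(0) (1 - phi_1^2) = c_0 + phi_1 c_1, so
  gamma(0) = (c_0 + phi_1 c_1) / (1 - phi_1^2) = (2.585606 + (-0.062)(1.146)) / (1 - (-0.062)^2) = 2.514554 / 0.996156 = 2.524257.
Therefore gamma(0) = 2.5243 (to 4 decimal places).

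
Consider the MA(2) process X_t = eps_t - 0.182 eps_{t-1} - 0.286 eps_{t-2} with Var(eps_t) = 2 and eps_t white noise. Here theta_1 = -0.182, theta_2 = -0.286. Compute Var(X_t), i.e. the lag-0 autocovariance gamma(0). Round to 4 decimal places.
\gamma(0) = 2.2298

For an MA(q) process X_t = eps_t + sum_i theta_i eps_{t-i} with
Var(eps_t) = sigma^2, the variance is
  gamma(0) = sigma^2 * (1 + sum_i theta_i^2).
  sum_i theta_i^2 = (-0.182)^2 + (-0.286)^2 = 0.033124 + 0.081796 = 0.11492.
  gamma(0) = 2 * (1 + 0.11492) = 2 * 1.11492 = 2.22984, which rounds to 2.2298.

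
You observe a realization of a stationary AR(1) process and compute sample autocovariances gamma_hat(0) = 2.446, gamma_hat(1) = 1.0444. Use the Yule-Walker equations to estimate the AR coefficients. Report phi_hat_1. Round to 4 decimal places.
\hat\phi_{1} = 0.4270

The Yule-Walker equations for an AR(p) process read, in matrix form,
  Gamma_p phi = r_p,   with   (Gamma_p)_{ij} = gamma(|i - j|),
                       (r_p)_i = gamma(i),   i,j = 1..p.
Substitute the sample gammas (Toeplitz matrix and right-hand side of size 1):
  Gamma_p = [[2.446]]
  r_p     = [1.0444]
With p = 1 this is the single equation gamma(0) phi_1 = gamma(1):
  phi_hat_1 = gamma(1) / gamma(0) = 1.0444 / 2.446 = 0.4270.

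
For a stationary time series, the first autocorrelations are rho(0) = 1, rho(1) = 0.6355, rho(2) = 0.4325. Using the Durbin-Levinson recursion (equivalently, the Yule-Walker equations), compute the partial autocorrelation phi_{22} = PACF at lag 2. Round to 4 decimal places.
\phi_{22} = 0.0480

The PACF at lag k is phi_{kk}, the last component of the solution
to the Yule-Walker system G_k phi = r_k where
  (G_k)_{ij} = rho(|i - j|), (r_k)_i = rho(i), i,j = 1..k.
Equivalently, Durbin-Levinson gives phi_{kk} iteratively:
  phi_{11} = rho(1)
  phi_{kk} = [rho(k) - sum_{j=1..k-1} phi_{k-1,j} rho(k-j)]
            / [1 - sum_{j=1..k-1} phi_{k-1,j} rho(j)],
  phi_{k,j} = phi_{k-1,j} - phi_{kk} phi_{k-1,k-j},  j = 1..k-1.
Step k = 1:
  phi_11 = rho(1) = 0.6355.
Step k = 2:
  phi_22 = [rho(2) - phi_11 rho(1)] / [1 - phi_11 rho(1)] = [0.4325 - (0.6355)(0.6355)] / [1 - (0.6355)(0.6355)]
         = 0.02863975 / 0.59613975 = 0.048.
Therefore phi_{22} = 0.0480.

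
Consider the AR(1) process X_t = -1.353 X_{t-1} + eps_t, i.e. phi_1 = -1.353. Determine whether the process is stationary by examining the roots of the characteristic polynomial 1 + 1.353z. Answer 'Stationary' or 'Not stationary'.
\text{Not stationary}

The AR(p) characteristic polynomial is P(z) = 1 + 1.353z.
Stationarity requires all roots to lie outside the unit circle, i.e. |z| > 1 for every root.
This is linear in z: 1 + (1.353) z = 0  =>  z = -1/(1.353) = -0.739098,  |z| = 0.739098.
Moduli of all roots: 0.7391.
All moduli strictly greater than 1? No.
Verdict: Not stationary.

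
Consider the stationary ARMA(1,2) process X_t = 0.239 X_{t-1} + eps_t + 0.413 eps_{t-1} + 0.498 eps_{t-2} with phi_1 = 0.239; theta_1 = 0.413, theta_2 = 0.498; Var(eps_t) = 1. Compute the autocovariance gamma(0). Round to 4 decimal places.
\gamma(0) = 1.8785

Multiply the model equation by X_{t-k} and take expectations. With theta_0 = psi_0 = 1 and psi_j the MA(infinity) weights, this gives
  gamma(k) - sum_i phi_i gamma(k-i) = c_k,
  c_k = sigma^2 * sum_{j=k..q} theta_j psi_{j-k}   (c_k = 0 for k > q),
using gamma(-m) = gamma(m).
psi-weights needed (psi_j = theta_j + sum_i phi_i psi_{j-i}):
  psi_1 = theta_1 + phi_1 = 0.413 + (0.239) = 0.652
  psi_2 = theta_2 + phi_1 psi_1 = 0.498 + (0.239)(0.652) = 0.653828
Right-hand sides:
  c_0 = sigma^2 (1 + theta_1 psi_1 + theta_2 psi_2) = 1 * (1 + (0.413)(0.652) + (0.498)(0.653828)) = 1 * 1.594882 = 1.594882
  c_1 = sigma^2 (theta_1 + theta_2 psi_1) = 1 * (0.413 + (0.498)(0.652)) = 0.737696
  c_2 = sigma^2 theta_2 = 1 * (0.498) = 0.498
Equations for k = 0 and k = 1 (AR order 1):
  gamma(0) = phi_1 gamma(1) + c_0
  gamma(1) = phi_1 gamma(0) + c_1
Substituting the second into the first: gamma(0) (1 - phi_1^2) = c_0 + phi_1 c_1, so
  gamma(0) = (c_0 + phi_1 c_1) / (1 - phi_1^2) = (1.594882 + (0.239)(0.737696)) / (1 - (0.239)^2) = 1.771192 / 0.942879 = 1.878493.
Therefore gamma(0) = 1.8785 (to 4 decimal places).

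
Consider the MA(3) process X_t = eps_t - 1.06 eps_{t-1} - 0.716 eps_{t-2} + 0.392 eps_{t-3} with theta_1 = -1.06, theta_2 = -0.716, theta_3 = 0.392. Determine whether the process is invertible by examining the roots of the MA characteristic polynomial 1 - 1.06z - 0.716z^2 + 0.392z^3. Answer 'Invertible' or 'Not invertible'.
\text{Not invertible}

The MA(q) characteristic polynomial is P(z) = 1 - 1.06z - 0.716z^2 + 0.392z^3.
Invertibility requires all roots to lie outside the unit circle, i.e. |z| > 1 for every root.
Degree 3: look for a simple real root z0 first, then factor out (1 - z/z0) and solve the remaining quadratic.
Testing z0 = 2.5: P(2.5) = 1 + (-1.06)(2.5) + (-0.716)(2.5)^2 + (0.392)(2.5)^3
  = 1 + (-2.65) + (-4.475) + (6.125) = 0.  So z_0 = 2.5 is a root, |z_0| = 2.5.
Divide out the factor (1 - 0.4 z) = (1 - z/z0) (since 1/z0 = 0.4):
  P(z) = (1 - 0.4 z)(1 + (-0.66) z + (-0.98) z^2)
  [check: z-coef -0.66 - (0.4) = -1.06; z^2-coef -0.98 - (0.4)(-0.66) = -0.716; z^3-coef -(0.4)(-0.98) = 0.392.]
Remaining roots from the quadratic factor 1 + (-0.66) z + (-0.98) z^2:
  Set 1 + (-0.66) z + (-0.98) z^2 = 0, i.e. a z^2 + b z + c = 0 with a = -0.98, b = -0.66, c = 1.
  Discriminant D = b^2 - 4ac = (-0.66)^2 - 4*(-0.98)*1 = 0.4356 - (-3.92) = 4.3556.
  D >= 0, so the roots are real: z = (-b +/- sqrt(D)) / (2a) = (0.66 +/- 2.087007) / (-1.96).
    z_1 = (0.66 + 2.087007) / (-1.96) = -1.4015,   |z_1| = 1.4015.
    z_2 = (0.66 - 2.087007) / (-1.96) = 0.7281,   |z_2| = 0.7281.
Moduli of all roots: 2.5000, 1.4015, 0.7281.
All moduli strictly greater than 1? No.
Verdict: Not invertible.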